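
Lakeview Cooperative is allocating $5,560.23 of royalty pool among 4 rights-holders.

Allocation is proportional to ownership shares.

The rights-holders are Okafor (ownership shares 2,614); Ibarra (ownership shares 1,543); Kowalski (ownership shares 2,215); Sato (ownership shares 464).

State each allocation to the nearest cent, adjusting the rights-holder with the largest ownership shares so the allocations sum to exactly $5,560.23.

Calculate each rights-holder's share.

Sum of ownership shares: 2,614 + 1,543 + 2,215 + 464 = 6,836.
Proportional shares: Okafor 2,126.1617; Ibarra 1,255.0373; Kowalski 1,801.6251; Sato 377.4059.
After rounding (cent): Okafor $2,126.16; Ibarra $1,255.04; Kowalski $1,801.63; Sato $377.41. Sum = $5,560.24.
Difference $5,560.23 − $5,560.24 = −$0.01 applied to largest ownership shares (Okafor): Okafor becomes $2,126.15.

Okafor: $2,126.15 · Ibarra: $1,255.04 · Kowalski: $1,801.63 · Sato: $377.41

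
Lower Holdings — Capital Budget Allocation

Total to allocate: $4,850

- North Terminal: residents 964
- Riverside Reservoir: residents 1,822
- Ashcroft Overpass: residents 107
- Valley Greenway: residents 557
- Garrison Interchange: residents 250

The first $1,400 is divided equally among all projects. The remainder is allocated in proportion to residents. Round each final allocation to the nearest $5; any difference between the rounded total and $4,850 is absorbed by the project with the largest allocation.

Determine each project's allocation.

North Terminal: $1,180 · Riverside Reservoir: $1,975 · Ashcroft Overpass: $380 · Valley Greenway: $800 · Garrison Interchange: $515

$1,400 shared equally gives $280 per project.
Remainder $3,450 by residents (total 3,700): North Terminal 898.86 → $900; Riverside Reservoir 1,698.89 → $1,700; Ashcroft Overpass 99.77 → $100; Valley Greenway 519.36 → $520; Garrison Interchange 233.11 → $235.
Rounding difference −$5 on remainder applied to Riverside Reservoir.
Totals: North Terminal $280 + $900 = $1,180; Riverside Reservoir $280 + $1,695 = $1,975; Ashcroft Overpass $280 + $100 = $380; Valley Greenway $280 + $520 = $800; Garrison Interchange $280 + $235 = $515.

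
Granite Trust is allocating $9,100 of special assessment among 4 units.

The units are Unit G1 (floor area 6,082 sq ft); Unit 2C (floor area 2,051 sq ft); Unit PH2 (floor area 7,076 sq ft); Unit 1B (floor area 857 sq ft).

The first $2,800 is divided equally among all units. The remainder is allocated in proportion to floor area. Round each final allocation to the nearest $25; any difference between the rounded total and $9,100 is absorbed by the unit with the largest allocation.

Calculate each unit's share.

Equal tier: $2,800 ÷ 4 = $700 apiece.
Remainder $6,300 by floor area (total 16,066): Unit G1 2,384.95 → $2,375; Unit 2C 804.26 → $800; Unit PH2 2,774.73 → $2,775; Unit 1B 336.06 → $325.
Rounding difference +$25 on remainder applied to Unit PH2.
Totals: Unit G1 $700 + $2,375 = $3,075; Unit 2C $700 + $800 = $1,500; Unit PH2 $700 + $2,800 = $3,500; Unit 1B $700 + $325 = $1,025.

Unit G1: $3,075; Unit 2C: $1,500; Unit PH2: $3,500; Unit 1B: $1,025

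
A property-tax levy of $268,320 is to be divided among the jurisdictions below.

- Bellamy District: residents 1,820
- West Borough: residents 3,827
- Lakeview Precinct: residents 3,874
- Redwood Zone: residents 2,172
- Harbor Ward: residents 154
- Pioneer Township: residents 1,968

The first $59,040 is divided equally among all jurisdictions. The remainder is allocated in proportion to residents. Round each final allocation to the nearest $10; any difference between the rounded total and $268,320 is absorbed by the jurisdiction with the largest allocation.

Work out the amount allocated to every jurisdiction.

Bellamy District: $37,410 · West Borough: $67,810 · Lakeview Precinct: $68,540 · Redwood Zone: $42,740 · Harbor Ward: $12,170 · Pioneer Township: $39,650

First tranche $59,040 split equally: $9,840 each.
Remainder $209,280 by residents (total 13,815): Bellamy District 27,570.73 → $27,570; West Borough 57,974.27 → $57,970; Lakeview Precinct 58,686.26 → $58,690; Redwood Zone 32,903.09 → $32,900; Harbor Ward 2,332.91 → $2,330; Pioneer Township 29,812.74 → $29,810.
Rounding difference +$10 on remainder applied to Lakeview Precinct.
Totals: Bellamy District $9,840 + $27,570 = $37,410; West Borough $9,840 + $57,970 = $67,810; Lakeview Precinct $9,840 + $58,700 = $68,540; Redwood Zone $9,840 + $32,900 = $42,740; Harbor Ward $9,840 + $2,330 = $12,170; Pioneer Township $9,840 + $29,810 = $39,650.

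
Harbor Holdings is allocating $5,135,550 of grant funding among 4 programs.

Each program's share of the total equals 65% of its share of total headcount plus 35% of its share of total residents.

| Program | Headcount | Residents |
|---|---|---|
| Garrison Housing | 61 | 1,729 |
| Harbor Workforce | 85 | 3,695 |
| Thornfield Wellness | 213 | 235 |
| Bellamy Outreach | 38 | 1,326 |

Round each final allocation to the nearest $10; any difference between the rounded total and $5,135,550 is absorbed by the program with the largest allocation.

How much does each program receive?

Garrison Housing: $957,830 | Harbor Workforce: $1,665,540 | Thornfield Wellness: $1,851,450 | Bellamy Outreach: $660,730

Totals — headcount 397, residents 6,985.
Composite weights (65% headcount + 35% residents): Garrison Housing 0.1865; Harbor Workforce 0.3243; Thornfield Wellness 0.3605; Bellamy Outreach 0.1287.
Pro-rata amounts: Garrison Housing 957,829.91; Harbor Workforce 1,665,538.51; Thornfield Wellness 1,851,446.85; Bellamy Outreach 660,734.73.
At nearest $10: Garrison Housing $957,830; Harbor Workforce $1,665,540; Thornfield Wellness $1,851,450; Bellamy Outreach $660,730. Sum = $5,135,550.
Rounded total matches; no reconciliation needed.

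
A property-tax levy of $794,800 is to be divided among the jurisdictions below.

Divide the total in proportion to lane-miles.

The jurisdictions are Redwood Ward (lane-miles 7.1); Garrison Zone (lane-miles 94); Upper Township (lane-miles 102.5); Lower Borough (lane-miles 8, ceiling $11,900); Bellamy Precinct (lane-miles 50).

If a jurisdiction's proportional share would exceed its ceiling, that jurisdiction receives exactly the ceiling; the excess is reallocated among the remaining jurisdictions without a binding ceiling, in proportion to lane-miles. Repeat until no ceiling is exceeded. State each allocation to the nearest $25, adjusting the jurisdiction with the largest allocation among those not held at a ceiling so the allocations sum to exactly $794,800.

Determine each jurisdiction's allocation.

Total lane-miles = 261.6.
Proportional shares (ignoring caps): Redwood Ward 21,571.41; Garrison Zone 285,593.27; Upper Township 311,418.20; Lower Borough 24,305.81; Bellamy Precinct 151,911.31.
Capped: Lower Borough ($11,900); remaining pool $782,900 reallocated over remaining lane-miles 253.6.
Redistributed shares: Redwood Ward 21,918.73 → $21,925; Garrison Zone 290,191.64 → $290,200; Upper Township 316,432.37 → $316,425; Bellamy Precinct 154,357.26 → $154,350.

Redwood Ward: $21,925 | Garrison Zone: $290,200 | Upper Township: $316,425 | Lower Borough: $11,900 | Bellamy Precinct: $154,350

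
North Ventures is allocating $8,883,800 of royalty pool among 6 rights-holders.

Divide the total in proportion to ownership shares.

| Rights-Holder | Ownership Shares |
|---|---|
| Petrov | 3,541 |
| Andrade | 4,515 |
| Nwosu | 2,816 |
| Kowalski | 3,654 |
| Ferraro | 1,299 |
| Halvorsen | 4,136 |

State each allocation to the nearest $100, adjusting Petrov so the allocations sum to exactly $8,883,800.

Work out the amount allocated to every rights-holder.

Petrov: $1,576,000 | Andrade: $2,009,400 | Nwosu: $1,253,300 | Kowalski: $1,626,200 | Ferraro: $578,100 | Halvorsen: $1,840,800

Total ownership shares = 19,961.
Unrounded shares: Petrov 3,541/19,961 × $8,883,800 = 1,575,949.89; Andrade 4,515/19,961 × $8,883,800 = 2,009,436.25; Nwosu 2,816/19,961 × $8,883,800 = 1,253,282.94; Kowalski 3,654/19,961 × $8,883,800 = 1,626,241.43; Ferraro 1,299/19,961 × $8,883,800 = 578,130.16; Halvorsen 4,136/19,961 × $8,883,800 = 1,840,759.32.
Rounded to nearest $100: Petrov $1,575,900; Andrade $2,009,400; Nwosu $1,253,300; Kowalski $1,626,200; Ferraro $578,100; Halvorsen $1,840,800. Sum = $8,883,700.
Difference $8,883,800 − $8,883,700 = +$100 applied to Petrov: Petrov becomes $1,576,000.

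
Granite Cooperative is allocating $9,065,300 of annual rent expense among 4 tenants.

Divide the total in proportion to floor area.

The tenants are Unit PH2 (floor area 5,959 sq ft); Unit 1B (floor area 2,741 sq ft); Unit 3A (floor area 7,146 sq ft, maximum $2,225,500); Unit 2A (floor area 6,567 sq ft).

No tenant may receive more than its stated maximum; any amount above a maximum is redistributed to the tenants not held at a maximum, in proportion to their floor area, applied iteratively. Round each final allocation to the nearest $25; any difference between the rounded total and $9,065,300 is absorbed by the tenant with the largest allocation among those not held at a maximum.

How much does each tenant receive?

Unit PH2: $2,669,700; Unit 1B: $1,228,000; Unit 3A: $2,225,500; Unit 2A: $2,942,100

Sum of floor area: 22,413.
Pro-rata shares before constraints: Unit PH2 2,410,213.84; Unit 1B 1,108,641.74; Unit 3A 2,890,315.17; Unit 2A 2,656,129.26.
Held at cap: Unit 3A ($2,225,500); balance $6,839,800 reallocated over remaining floor area 15,267.
Remaining shares: Unit PH2 2,669,703.82 → $2,669,700; Unit 1B 1,228,001.03 → $1,228,000; Unit 2A 2,942,095.15 → $2,942,100.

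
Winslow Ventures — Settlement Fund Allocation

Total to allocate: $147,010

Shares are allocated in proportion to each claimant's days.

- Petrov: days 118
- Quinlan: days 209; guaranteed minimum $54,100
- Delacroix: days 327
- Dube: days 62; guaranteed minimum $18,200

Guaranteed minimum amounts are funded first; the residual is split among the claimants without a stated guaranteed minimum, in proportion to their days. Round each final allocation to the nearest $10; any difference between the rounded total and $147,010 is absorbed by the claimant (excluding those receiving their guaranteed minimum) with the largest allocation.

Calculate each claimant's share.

Guaranteed amounts: Quinlan $54,100; Dube $18,200. Remaining pool $74,710.
Remaining pool split over remaining days 445: Petrov 19,810.74 → $19,810; Delacroix 54,899.26 → $54,900.

Petrov: $19,810; Quinlan: $54,100; Delacroix: $54,900; Dube: $18,200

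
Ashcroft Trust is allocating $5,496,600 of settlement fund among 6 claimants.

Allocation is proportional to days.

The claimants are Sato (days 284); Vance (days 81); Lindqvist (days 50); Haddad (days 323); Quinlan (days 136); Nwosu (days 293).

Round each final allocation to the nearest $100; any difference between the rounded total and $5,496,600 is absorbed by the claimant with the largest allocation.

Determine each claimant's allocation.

Sato: $1,337,600; Vance: $381,500; Lindqvist: $235,500; Haddad: $1,521,400; Quinlan: $640,600; Nwosu: $1,380,000

Combined days = 1,167.
Unrounded shares: Sato 284/1,167 × $5,496,600 = 1,337,647.30; Vance 81/1,167 × $5,496,600 = 381,512.08; Lindqvist 50/1,167 × $5,496,600 = 235,501.29; Haddad 323/1,167 × $5,496,600 = 1,521,338.30; Quinlan 136/1,167 × $5,496,600 = 640,563.50; Nwosu 293/1,167 × $5,496,600 = 1,380,037.53.
After rounding ($100): Sato $1,337,600; Vance $381,500; Lindqvist $235,500; Haddad $1,521,300; Quinlan $640,600; Nwosu $1,380,000. Sum = $5,496,500.
Difference $5,496,600 − $5,496,500 = +$100 applied to largest allocation (Haddad): Haddad becomes $1,521,400.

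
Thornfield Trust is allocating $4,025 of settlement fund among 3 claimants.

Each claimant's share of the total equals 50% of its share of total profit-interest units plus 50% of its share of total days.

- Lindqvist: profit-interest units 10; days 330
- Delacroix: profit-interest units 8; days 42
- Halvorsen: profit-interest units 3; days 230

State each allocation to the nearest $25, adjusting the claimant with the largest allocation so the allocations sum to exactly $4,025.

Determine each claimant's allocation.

Lindqvist: $2,075 | Delacroix: $900 | Halvorsen: $1,050

Totals — profit-interest units 21, days 602.
Combined weights (50% profit-interest units + 50% days): Lindqvist 0.5122; Delacroix 0.2254; Halvorsen 0.2625.
Raw shares: Lindqvist 2,061.53; Delacroix 907.07; Halvorsen 1,056.40.
Rounded to nearest $25: Lindqvist $2,050; Delacroix $900; Halvorsen $1,050. Sum = $4,000.
Difference $4,025 − $4,000 = +$25 applied to largest allocation (Lindqvist): Lindqvist becomes $2,075.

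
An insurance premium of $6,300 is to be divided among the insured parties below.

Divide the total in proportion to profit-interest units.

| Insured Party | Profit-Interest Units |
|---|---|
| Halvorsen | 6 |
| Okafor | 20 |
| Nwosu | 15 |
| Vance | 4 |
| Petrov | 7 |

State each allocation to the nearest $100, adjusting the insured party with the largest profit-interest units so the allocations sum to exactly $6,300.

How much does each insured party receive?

Halvorsen: $700 · Okafor: $2,500 · Nwosu: $1,800 · Vance: $500 · Petrov: $800

Profit-interest units total: 6 + 20 + 15 + 4 + 7 = 52.
Proportional shares: Halvorsen 726.92; Okafor 2,423.08; Nwosu 1,817.31; Vance 484.62; Petrov 848.08.
At nearest $100: Halvorsen $700; Okafor $2,400; Nwosu $1,800; Vance $500; Petrov $800. Sum = $6,200.
Difference $6,300 − $6,200 = +$100 applied to largest profit-interest units (Okafor): Okafor becomes $2,500.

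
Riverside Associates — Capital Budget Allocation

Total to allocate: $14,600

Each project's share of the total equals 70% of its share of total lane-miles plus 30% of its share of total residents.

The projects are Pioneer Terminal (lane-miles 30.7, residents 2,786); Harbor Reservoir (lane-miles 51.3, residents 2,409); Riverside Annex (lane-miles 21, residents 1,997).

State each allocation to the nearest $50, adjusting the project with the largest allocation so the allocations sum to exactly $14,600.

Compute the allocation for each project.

Pioneer Terminal: $4,750; Harbor Reservoir: $6,550; Riverside Annex: $3,300

Lane-miles total 103; residents total 7,192.
Combined weights (70% lane-miles + 30% residents): Pioneer Terminal 0.3249; Harbor Reservoir 0.4491; Riverside Annex 0.2260.
Pro-rata amounts: Pioneer Terminal 4,742.86; Harbor Reservoir 6,557.26; Riverside Annex 3,299.88.
Rounded to nearest $50: Pioneer Terminal $4,750; Harbor Reservoir $6,550; Riverside Annex $3,300. Sum = $14,600.
Sum already equals the total — no adjustment.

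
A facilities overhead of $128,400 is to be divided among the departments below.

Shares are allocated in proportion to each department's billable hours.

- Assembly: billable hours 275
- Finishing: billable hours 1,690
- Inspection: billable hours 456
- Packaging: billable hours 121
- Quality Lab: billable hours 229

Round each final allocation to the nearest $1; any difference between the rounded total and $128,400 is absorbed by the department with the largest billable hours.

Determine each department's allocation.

Billable hours total: 2,771.
Raw shares: Assembly 275/2,771 × $128,400 = 12,742.69; Finishing 1,690/2,771 × $128,400 = 78,309.64; Inspection 456/2,771 × $128,400 = 21,129.70; Packaging 121/2,771 × $128,400 = 5,606.78; Quality Lab 229/2,771 × $128,400 = 10,611.19.
After rounding ($1): Assembly $12,743; Finishing $78,310; Inspection $21,130; Packaging $5,607; Quality Lab $10,611. Sum = $128,401.
Difference $128,400 − $128,401 = −$1 applied to largest billable hours (Finishing): Finishing becomes $78,309.

Assembly: $12,743 · Finishing: $78,309 · Inspection: $21,130 · Packaging: $5,607 · Quality Lab: $10,611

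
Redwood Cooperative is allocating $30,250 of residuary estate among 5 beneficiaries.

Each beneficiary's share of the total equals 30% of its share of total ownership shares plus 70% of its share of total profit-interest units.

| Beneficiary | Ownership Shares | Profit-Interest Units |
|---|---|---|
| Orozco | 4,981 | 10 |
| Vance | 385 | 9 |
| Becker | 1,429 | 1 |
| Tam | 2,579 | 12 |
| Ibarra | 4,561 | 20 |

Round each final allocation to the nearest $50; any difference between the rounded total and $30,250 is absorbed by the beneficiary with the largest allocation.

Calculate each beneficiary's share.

Ownership shares total 13,935; profit-interest units total 52.
Composite weights (30% ownership shares + 70% profit-interest units): Orozco 0.2418; Vance 0.1294; Becker 0.0442; Tam 0.2171; Ibarra 0.3674.
Raw shares: Orozco 7,315.93; Vance 3,915.63; Becker 1,337.83; Tam 6,566.08; Ibarra 11,114.53.
After rounding ($50): Orozco $7,300; Vance $3,900; Becker $1,350; Tam $6,550; Ibarra $11,100. Sum = $30,200.
Difference $30,250 − $30,200 = +$50 applied to largest allocation (Ibarra): Ibarra becomes $11,150.

Orozco: $7,300 · Vance: $3,900 · Becker: $1,350 · Tam: $6,550 · Ibarra: $11,150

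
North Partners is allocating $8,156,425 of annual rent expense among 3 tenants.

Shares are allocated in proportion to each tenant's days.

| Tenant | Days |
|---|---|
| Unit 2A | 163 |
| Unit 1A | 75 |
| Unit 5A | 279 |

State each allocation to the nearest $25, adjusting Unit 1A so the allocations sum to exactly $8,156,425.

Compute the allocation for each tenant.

Unit 2A: $2,571,550 | Unit 1A: $1,183,250 | Unit 5A: $4,401,625

Days total: 517.
Proportional shares: Unit 2A 163/517 × $8,156,425 = 2,571,561.46; Unit 1A 75/517 × $8,156,425 = 1,183,233.80; Unit 5A 279/517 × $8,156,425 = 4,401,629.74.
Rounded to nearest $25: Unit 2A $2,571,550; Unit 1A $1,183,225; Unit 5A $4,401,625. Sum = $8,156,400.
Difference $8,156,425 − $8,156,400 = +$25 applied to Unit 1A: Unit 1A becomes $1,183,250.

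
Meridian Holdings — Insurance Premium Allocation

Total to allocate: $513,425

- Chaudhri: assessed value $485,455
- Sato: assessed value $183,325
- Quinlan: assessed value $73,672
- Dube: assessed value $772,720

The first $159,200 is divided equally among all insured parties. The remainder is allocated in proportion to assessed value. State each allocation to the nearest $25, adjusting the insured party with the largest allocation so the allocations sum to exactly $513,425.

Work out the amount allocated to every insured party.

First tranche $159,200 split equally: $39,800 each.
Remainder $354,225 by assessed value (total 1,515,172): Chaudhri 113,492.26 → $113,500; Sato 42,858.70 → $42,850; Quinlan 17,223.43 → $17,225; Dube 180,650.61 → $180,650.
Totals: Chaudhri $39,800 + $113,500 = $153,300; Sato $39,800 + $42,850 = $82,650; Quinlan $39,800 + $17,225 = $57,025; Dube $39,800 + $180,650 = $220,450.

Chaudhri: $153,300 | Sato: $82,650 | Quinlan: $57,025 | Dube: $220,450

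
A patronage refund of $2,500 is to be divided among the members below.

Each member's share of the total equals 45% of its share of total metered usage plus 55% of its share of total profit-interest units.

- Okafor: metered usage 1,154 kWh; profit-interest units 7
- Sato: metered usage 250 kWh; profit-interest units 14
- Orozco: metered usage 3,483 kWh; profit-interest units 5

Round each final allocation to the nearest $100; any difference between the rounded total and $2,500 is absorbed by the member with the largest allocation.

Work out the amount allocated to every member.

Totals — metered usage 4,887, profit-interest units 26.
Combined weights (45% metered usage + 55% profit-interest units): Okafor 0.2543; Sato 0.3192; Orozco 0.4265.
Unrounded shares: Okafor 635.85; Sato 797.94; Orozco 1,066.22.
Rounded to nearest $100: Okafor $600; Sato $800; Orozco $1,100. Sum = $2,500.
Rounded total matches; no reconciliation needed.

Okafor: $600; Sato: $800; Orozco: $1,100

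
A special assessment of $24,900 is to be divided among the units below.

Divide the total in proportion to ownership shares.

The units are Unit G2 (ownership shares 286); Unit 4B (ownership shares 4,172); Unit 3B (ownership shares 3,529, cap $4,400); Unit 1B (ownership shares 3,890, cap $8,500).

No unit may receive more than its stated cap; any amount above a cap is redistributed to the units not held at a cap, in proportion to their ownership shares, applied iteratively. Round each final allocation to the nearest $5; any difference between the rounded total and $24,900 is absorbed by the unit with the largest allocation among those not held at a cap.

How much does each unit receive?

Combined ownership shares = 11,877.
Unconstrained shares: Unit G2 599.60; Unit 4B 8,746.55; Unit 3B 7,398.51; Unit 1B 8,155.34.
Held at cap: Unit 3B ($4,400); balance $20,500 reallocated over remaining ownership shares 8,348.
Held at cap: Unit 1B ($8,500); balance $12,000 reallocated over remaining ownership shares 4,458.
Shares after redistribution: Unit G2 769.85 → $770; Unit 4B 11,230.15 → $11,230.

Unit G2: $770; Unit 4B: $11,230; Unit 3B: $4,400; Unit 1B: $8,500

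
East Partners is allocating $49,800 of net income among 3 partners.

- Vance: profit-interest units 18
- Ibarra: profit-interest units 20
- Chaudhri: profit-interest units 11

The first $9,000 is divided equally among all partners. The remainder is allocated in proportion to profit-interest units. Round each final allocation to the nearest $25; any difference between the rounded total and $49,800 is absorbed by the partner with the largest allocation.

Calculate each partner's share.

Vance: $18,000; Ibarra: $19,650; Chaudhri: $12,150

First tranche $9,000 split equally: $3,000 each.
Remainder $40,800 by profit-interest units (total 49): Vance 14,987.76 → $15,000; Ibarra 16,653.06 → $16,650; Chaudhri 9,159.18 → $9,150.
Totals: Vance $3,000 + $15,000 = $18,000; Ibarra $3,000 + $16,650 = $19,650; Chaudhri $3,000 + $9,150 = $12,150.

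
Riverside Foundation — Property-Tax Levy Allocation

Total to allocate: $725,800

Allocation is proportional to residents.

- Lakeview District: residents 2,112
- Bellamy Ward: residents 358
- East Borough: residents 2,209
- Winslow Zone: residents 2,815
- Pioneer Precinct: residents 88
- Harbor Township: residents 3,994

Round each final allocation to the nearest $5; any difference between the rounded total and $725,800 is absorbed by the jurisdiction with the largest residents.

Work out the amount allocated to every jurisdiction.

Lakeview District: $132,420 | Bellamy Ward: $22,445 | East Borough: $138,500 | Winslow Zone: $176,495 | Pioneer Precinct: $5,515 | Harbor Township: $250,425

Combined residents = 11,576.
Raw shares: Lakeview District 2,112/11,576 × $725,800 = 132,419.63; Bellamy Ward 358/11,576 × $725,800 = 22,446.13; East Borough 2,209/11,576 × $725,800 = 138,501.40; Winslow Zone 2,815/11,576 × $725,800 = 176,496.80; Pioneer Precinct 88/11,576 × $725,800 = 5,517.48; Harbor Township 3,994/11,576 × $725,800 = 250,418.56.
Rounded to nearest $5: Lakeview District $132,420; Bellamy Ward $22,445; East Borough $138,500; Winslow Zone $176,495; Pioneer Precinct $5,515; Harbor Township $250,420. Sum = $725,795.
Difference $725,800 − $725,795 = +$5 applied to largest residents (Harbor Township): Harbor Township becomes $250,425.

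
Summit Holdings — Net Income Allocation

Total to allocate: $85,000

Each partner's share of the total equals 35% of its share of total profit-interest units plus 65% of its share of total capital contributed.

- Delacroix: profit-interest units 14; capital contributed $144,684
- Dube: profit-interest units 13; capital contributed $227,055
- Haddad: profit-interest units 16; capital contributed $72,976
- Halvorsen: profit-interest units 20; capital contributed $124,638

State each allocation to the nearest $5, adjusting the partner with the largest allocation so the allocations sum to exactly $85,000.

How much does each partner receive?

Totals — profit-interest units 63, capital contributed 569,353.
Combined weights (35% profit-interest units + 65% capital contributed): Delacroix 0.2430; Dube 0.3314; Haddad 0.1722; Halvorsen 0.2534.
Proportional shares: Delacroix 20,651.24; Dube 28,172.30; Haddad 14,637.14; Halvorsen 21,539.31.
After rounding ($5): Delacroix $20,650; Dube $28,170; Haddad $14,635; Halvorsen $21,540. Sum = $84,995.
Difference $85,000 − $84,995 = +$5 applied to largest allocation (Dube): Dube becomes $28,175.

Delacroix: $20,650 · Dube: $28,175 · Haddad: $14,635 · Halvorsen: $21,540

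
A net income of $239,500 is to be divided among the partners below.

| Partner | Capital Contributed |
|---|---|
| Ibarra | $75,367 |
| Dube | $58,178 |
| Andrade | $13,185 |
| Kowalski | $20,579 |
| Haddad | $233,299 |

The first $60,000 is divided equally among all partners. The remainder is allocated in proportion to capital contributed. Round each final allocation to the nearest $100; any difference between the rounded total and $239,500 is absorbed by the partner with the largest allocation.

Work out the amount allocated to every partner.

Equal tier: $60,000 ÷ 5 = $12,000 apiece.
Remainder $179,500 by capital contributed (total 400,608): Ibarra 33,769.61 → $33,800; Dube 26,067.75 → $26,100; Andrade 5,907.79 → $5,900; Kowalski 9,220.81 → $9,200; Haddad 104,534.03 → $104,500.
Totals: Ibarra $12,000 + $33,800 = $45,800; Dube $12,000 + $26,100 = $38,100; Andrade $12,000 + $5,900 = $17,900; Kowalski $12,000 + $9,200 = $21,200; Haddad $12,000 + $104,500 = $116,500.

Ibarra: $45,800; Dube: $38,100; Andrade: $17,900; Kowalski: $21,200; Haddad: $116,500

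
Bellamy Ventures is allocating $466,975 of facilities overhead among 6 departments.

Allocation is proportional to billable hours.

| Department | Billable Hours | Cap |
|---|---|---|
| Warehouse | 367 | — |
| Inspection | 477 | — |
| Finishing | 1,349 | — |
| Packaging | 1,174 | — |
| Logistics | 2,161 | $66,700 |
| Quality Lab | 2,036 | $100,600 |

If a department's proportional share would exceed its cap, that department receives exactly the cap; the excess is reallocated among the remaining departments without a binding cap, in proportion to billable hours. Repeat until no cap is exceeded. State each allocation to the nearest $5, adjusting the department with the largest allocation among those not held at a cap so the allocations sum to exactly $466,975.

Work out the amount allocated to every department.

Warehouse: $32,665 | Inspection: $42,455 | Finishing: $120,065 | Packaging: $104,490 | Logistics: $66,700 | Quality Lab: $100,600

Combined billable hours = 7,564.
Unconstrained shares: Warehouse 22,657.30; Inspection 29,448.32; Finishing 83,282.56; Packaging 72,478.67; Logistics 133,412.61; Quality Lab 125,695.54.
Capped: Logistics ($66,700), Quality Lab ($100,600); residual $299,675 reallocated over remaining billable hours 3,367.
Remaining shares: Warehouse 32,664.31 → $32,665; Inspection 42,454.70 → $42,455; Finishing 120,065.81 → $120,065; Packaging 104,490.18 → $104,490.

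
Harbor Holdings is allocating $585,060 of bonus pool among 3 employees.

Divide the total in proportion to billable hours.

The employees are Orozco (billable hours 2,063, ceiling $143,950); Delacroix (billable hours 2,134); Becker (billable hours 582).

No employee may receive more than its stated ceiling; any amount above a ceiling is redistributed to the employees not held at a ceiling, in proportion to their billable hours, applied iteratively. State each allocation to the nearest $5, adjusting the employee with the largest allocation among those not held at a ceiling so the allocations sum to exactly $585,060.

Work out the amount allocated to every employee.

Orozco: $143,950 · Delacroix: $346,585 · Becker: $94,525

Sum of billable hours: 4,779.
Proportional shares (ignoring caps): Orozco 252,558.86; Delacroix 261,250.90; Becker 71,250.24.
Held at cap: Orozco ($143,950); remaining pool $441,110 reallocated over remaining billable hours 2,716.
Redistributed shares: Delacroix 346,586.43 → $346,585; Becker 94,523.57 → $94,525.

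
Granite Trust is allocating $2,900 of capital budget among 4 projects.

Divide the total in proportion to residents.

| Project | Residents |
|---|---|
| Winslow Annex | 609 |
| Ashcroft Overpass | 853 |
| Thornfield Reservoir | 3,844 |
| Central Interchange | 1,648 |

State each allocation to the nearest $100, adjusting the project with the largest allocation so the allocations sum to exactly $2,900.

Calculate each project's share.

Total residents = 6,954.
Pro-rata amounts: Winslow Annex 609/6,954 × $2,900 = 253.97; Ashcroft Overpass 853/6,954 × $2,900 = 355.72; Thornfield Reservoir 3,844/6,954 × $2,900 = 1,603.05; Central Interchange 1,648/6,954 × $2,900 = 687.26.
Rounded to nearest $100: Winslow Annex $300; Ashcroft Overpass $400; Thornfield Reservoir $1,600; Central Interchange $700. Sum = $3,000.
Difference $2,900 − $3,000 = −$100 applied to largest allocation (Thornfield Reservoir): Thornfield Reservoir becomes $1,500.

Winslow Annex: $300; Ashcroft Overpass: $400; Thornfield Reservoir: $1,500; Central Interchange: $700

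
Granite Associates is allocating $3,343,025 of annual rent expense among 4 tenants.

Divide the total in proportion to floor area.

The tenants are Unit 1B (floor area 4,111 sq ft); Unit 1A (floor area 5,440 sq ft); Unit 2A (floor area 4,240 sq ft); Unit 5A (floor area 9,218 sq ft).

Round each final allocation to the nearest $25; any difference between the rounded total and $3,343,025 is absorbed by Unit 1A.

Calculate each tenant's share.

Unit 1B: $597,300 | Unit 1A: $790,375 | Unit 2A: $616,050 | Unit 5A: $1,339,300

Total floor area = 23,009.
Unrounded shares: Unit 1B 4,111/23,009 × $3,343,025 = 597,295.66; Unit 1A 5,440/23,009 × $3,343,025 = 790,388.80; Unit 2A 4,240/23,009 × $3,343,025 = 616,038.33; Unit 5A 9,218/23,009 × $3,343,025 = 1,339,302.21.
Rounded to nearest $25: Unit 1B $597,300; Unit 1A $790,400; Unit 2A $616,050; Unit 5A $1,339,300. Sum = $3,343,050.
Difference $3,343,025 − $3,343,050 = −$25 applied to Unit 1A: Unit 1A becomes $790,375.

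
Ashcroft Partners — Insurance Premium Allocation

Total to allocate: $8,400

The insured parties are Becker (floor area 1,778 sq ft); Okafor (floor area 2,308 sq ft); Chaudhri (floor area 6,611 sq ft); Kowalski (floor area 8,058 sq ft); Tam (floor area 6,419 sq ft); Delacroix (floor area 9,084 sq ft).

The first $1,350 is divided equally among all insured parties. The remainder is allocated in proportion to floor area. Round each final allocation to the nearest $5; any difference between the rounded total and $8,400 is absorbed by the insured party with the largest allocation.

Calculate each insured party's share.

Becker: $590 | Okafor: $700 | Chaudhri: $1,585 | Kowalski: $1,885 | Tam: $1,545 | Delacroix: $2,095

$1,350 shared equally gives $225 per insured party.
Remainder $7,050 by floor area (total 34,258): Becker 365.90 → $365; Okafor 474.97 → $475; Chaudhri 1,360.49 → $1,360; Kowalski 1,658.27 → $1,660; Tam 1,320.97 → $1,320; Delacroix 1,869.41 → $1,870.
Totals: Becker $225 + $365 = $590; Okafor $225 + $475 = $700; Chaudhri $225 + $1,360 = $1,585; Kowalski $225 + $1,660 = $1,885; Tam $225 + $1,320 = $1,545; Delacroix $225 + $1,870 = $2,095.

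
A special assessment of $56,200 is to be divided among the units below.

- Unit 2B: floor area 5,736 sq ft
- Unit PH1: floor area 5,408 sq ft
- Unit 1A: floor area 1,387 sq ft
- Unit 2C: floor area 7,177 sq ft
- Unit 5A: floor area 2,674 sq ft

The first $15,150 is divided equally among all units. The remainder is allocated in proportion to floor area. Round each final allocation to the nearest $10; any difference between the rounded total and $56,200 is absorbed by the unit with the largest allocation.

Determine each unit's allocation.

First tranche $15,150 split equally: $3,030 each.
Remainder $41,050 by floor area (total 22,382): Unit 2B 10,520.19 → $10,520; Unit PH1 9,918.61 → $9,920; Unit 1A 2,543.85 → $2,540; Unit 2C 13,163.07 → $13,160; Unit 5A 4,904.28 → $4,900.
Rounding difference +$10 on remainder applied to Unit 2C.
Totals: Unit 2B $3,030 + $10,520 = $13,550; Unit PH1 $3,030 + $9,920 = $12,950; Unit 1A $3,030 + $2,540 = $5,570; Unit 2C $3,030 + $13,170 = $16,200; Unit 5A $3,030 + $4,900 = $7,930.

Unit 2B: $13,550 | Unit PH1: $12,950 | Unit 1A: $5,570 | Unit 2C: $16,200 | Unit 5A: $7,930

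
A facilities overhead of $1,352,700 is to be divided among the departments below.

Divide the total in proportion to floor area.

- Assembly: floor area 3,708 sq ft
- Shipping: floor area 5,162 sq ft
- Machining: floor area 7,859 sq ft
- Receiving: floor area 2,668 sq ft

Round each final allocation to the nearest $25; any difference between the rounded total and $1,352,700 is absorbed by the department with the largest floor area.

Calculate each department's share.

Total floor area = 19,397.
Unrounded shares: Assembly 3,708/19,397 × $1,352,700 = 258,586.98; Shipping 5,162/19,397 × $1,352,700 = 359,985.43; Machining 7,859/19,397 × $1,352,700 = 548,067.71; Receiving 2,668/19,397 × $1,352,700 = 186,059.89.
At nearest $25: Assembly $258,575; Shipping $359,975; Machining $548,075; Receiving $186,050. Sum = $1,352,675.
Difference $1,352,700 − $1,352,675 = +$25 applied to largest floor area (Machining): Machining becomes $548,100.

Assembly: $258,575 | Shipping: $359,975 | Machining: $548,100 | Receiving: $186,050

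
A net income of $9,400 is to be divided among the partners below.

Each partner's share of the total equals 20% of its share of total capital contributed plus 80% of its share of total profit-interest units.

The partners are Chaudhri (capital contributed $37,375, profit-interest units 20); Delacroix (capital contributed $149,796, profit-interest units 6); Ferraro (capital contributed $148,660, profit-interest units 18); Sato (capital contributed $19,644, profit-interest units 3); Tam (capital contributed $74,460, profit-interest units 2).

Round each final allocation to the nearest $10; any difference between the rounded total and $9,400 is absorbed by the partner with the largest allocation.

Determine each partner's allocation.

Capital contributed total 429,935; profit-interest units total 49.
Combined weights (20% capital contributed + 80% profit-interest units): Chaudhri 0.3439; Delacroix 0.1676; Ferraro 0.3630; Sato 0.0581; Tam 0.0673.
Pro-rata amounts: Chaudhri 3,232.82; Delacroix 1,575.84; Ferraro 3,412.50; Sato 546.31; Tam 632.53.
At nearest $10: Chaudhri $3,230; Delacroix $1,580; Ferraro $3,410; Sato $550; Tam $630. Sum = $9,400.
No rounding difference to absorb.

Chaudhri: $3,230 · Delacroix: $1,580 · Ferraro: $3,410 · Sato: $550 · Tam: $630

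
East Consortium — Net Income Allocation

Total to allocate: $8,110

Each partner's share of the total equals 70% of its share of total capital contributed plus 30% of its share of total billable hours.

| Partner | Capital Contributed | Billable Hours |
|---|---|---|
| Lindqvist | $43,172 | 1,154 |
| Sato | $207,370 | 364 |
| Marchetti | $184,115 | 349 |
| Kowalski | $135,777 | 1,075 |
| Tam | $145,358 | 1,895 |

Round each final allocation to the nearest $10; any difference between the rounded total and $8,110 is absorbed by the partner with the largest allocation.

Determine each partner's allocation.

Totals — capital contributed 715,792, billable hours 4,837.
Blended shares (70% capital contributed + 30% billable hours): Lindqvist 0.1138; Sato 0.2254; Marchetti 0.2017; Kowalski 0.1995; Tam 0.2597.
Unrounded shares: Lindqvist 922.86; Sato 1,827.76; Marchetti 1,635.78; Kowalski 1,617.58; Tam 2,106.03.
At nearest $10: Lindqvist $920; Sato $1,830; Marchetti $1,640; Kowalski $1,620; Tam $2,110. Sum = $8,120.
Difference $8,110 − $8,120 = −$10 applied to largest allocation (Tam): Tam becomes $2,100.

Lindqvist: $920 · Sato: $1,830 · Marchetti: $1,640 · Kowalski: $1,620 · Tam: $2,100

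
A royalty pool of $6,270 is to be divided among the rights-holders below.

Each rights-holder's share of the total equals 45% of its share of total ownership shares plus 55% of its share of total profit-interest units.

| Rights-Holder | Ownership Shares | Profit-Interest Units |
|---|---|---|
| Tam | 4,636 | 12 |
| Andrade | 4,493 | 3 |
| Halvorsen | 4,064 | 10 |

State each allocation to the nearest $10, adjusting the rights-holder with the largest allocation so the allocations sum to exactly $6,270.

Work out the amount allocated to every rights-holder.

Totals — ownership shares 13,193, profit-interest units 25.
Blended shares (45% ownership shares + 55% profit-interest units): Tam 0.4221; Andrade 0.2193; Halvorsen 0.3586.
Raw shares: Tam 2,646.75; Andrade 1,374.71; Halvorsen 2,248.54.
At nearest $10: Tam $2,650; Andrade $1,370; Halvorsen $2,250. Sum = $6,270.
No rounding difference to absorb.

Tam: $2,650 | Andrade: $1,370 | Halvorsen: $2,250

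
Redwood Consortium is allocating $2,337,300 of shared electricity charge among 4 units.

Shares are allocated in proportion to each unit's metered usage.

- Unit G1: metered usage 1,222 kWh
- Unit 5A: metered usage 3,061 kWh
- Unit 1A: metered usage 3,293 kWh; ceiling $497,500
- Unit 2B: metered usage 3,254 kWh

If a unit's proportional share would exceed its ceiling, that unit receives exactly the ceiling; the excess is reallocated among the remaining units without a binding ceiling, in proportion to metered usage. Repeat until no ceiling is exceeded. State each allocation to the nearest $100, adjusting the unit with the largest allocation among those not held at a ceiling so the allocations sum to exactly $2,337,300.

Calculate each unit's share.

Total metered usage = 10,830.
Unconstrained shares: Unit G1 263,728.59; Unit 5A 660,616.37; Unit 1A 710,685.96; Unit 2B 702,269.09.
Capped: Unit 1A ($497,500); balance $1,839,800 reallocated over remaining metered usage 7,537.
Remaining shares: Unit G1 298,293.17 → $298,300; Unit 5A 747,197.53 → $747,200; Unit 2B 794,309.30 → $794,300.

Unit G1: $298,300 | Unit 5A: $747,200 | Unit 1A: $497,500 | Unit 2B: $794,300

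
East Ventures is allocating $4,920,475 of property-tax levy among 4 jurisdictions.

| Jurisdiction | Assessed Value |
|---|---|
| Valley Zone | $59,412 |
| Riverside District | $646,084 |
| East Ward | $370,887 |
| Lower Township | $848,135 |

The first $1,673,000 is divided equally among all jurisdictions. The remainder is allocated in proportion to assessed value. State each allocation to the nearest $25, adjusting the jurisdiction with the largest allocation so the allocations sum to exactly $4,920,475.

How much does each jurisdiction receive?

Equal tier: $1,673,000 ÷ 4 = $418,250 apiece.
Remainder $3,247,475 by assessed value (total 1,924,518): Valley Zone 100,253.15 → $100,250; Riverside District 1,090,216.69 → $1,090,225; East Ward 625,843.07 → $625,850; Lower Township 1,431,162.09 → $1,431,150.
Totals: Valley Zone $418,250 + $100,250 = $518,500; Riverside District $418,250 + $1,090,225 = $1,508,475; East Ward $418,250 + $625,850 = $1,044,100; Lower Township $418,250 + $1,431,150 = $1,849,400.

Valley Zone: $518,500 | Riverside District: $1,508,475 | East Ward: $1,044,100 | Lower Township: $1,849,400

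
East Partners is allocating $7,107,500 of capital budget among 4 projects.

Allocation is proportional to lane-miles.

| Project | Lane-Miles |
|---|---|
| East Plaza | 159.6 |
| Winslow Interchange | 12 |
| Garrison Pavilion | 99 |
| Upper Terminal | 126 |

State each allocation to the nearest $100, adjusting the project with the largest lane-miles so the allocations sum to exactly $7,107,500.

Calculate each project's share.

East Plaza: $2,860,100; Winslow Interchange: $215,100; Garrison Pavilion: $1,774,200; Upper Terminal: $2,258,100

Total lane-miles = 159.6 + 12 + 99 + 126 = 396.6.
Pro-rata amounts: East Plaza 2,860,204.24; Winslow Interchange 215,052.95; Garrison Pavilion 1,774,186.84; Upper Terminal 2,258,055.98.
Rounded to nearest $100: East Plaza $2,860,200; Winslow Interchange $215,100; Garrison Pavilion $1,774,200; Upper Terminal $2,258,100. Sum = $7,107,600.
Difference $7,107,500 − $7,107,600 = −$100 applied to largest lane-miles (East Plaza): East Plaza becomes $2,860,100.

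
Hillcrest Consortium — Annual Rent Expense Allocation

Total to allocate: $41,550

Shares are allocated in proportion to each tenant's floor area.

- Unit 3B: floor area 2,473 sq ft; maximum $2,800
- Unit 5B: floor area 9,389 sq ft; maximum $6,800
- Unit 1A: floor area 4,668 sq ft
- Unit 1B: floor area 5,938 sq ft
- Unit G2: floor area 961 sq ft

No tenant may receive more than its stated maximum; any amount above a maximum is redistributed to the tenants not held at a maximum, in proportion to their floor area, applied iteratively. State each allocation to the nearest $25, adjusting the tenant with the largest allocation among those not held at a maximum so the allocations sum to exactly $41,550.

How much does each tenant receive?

Unit 3B: $2,800 | Unit 5B: $6,800 | Unit 1A: $12,900 | Unit 1B: $16,400 | Unit G2: $2,650

Floor area total: 23,429.
Pro-rata shares before constraints: Unit 3B 4,385.72; Unit 5B 16,650.86; Unit 1A 8,278.43; Unit 1B 10,530.71; Unit G2 1,704.28.
Cap binds for Unit 3B ($2,800), Unit 5B ($6,800); balance $31,950 reallocated over remaining floor area 11,567.
Redistributed shares: Unit 1A 12,893.80 → $12,900; Unit 1B 16,401.75 → $16,400; Unit G2 2,654.44 → $2,650.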